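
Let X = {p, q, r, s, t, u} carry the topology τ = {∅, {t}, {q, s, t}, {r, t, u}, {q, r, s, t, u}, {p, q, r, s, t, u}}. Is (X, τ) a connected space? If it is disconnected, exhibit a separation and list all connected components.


(X, τ) is connected.

Find clopen sets (U ∈ τ with X ∖ U ∈ τ):
  U = ∅, X ∖ U = {p, q, r, s, t, u} — both open, so U is clopen.
  U = {p, q, r, s, t, u}, X ∖ U = ∅ — both open, so U is clopen.
Only trivial clopens (∅ and X) exist, so (X, τ) is connected.
Compute connected components by grouping points that agree on all clopens:
  component: {p, q, r, s, t, u}


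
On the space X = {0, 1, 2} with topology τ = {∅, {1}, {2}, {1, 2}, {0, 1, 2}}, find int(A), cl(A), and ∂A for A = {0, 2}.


int(A) = {2}, cl(A) = {0, 2}, ∂A = {0}.

Closed sets in (X, τ) are complements of opens:
  closed(X, τ) = {∅, {0}, {0, 1}, {0, 2}, {0, 1, 2}}.
int(A) = ⋃ {U ∈ τ : U ⊆ A}. Opens contained in A: ∅, {2}.
Taking the union of these: int(A) = {2}.
cl(A) = ⋂ {C closed : A ⊆ C}. Closed sets containing A: {0, 2}, {0, 1, 2}.
Intersecting these: cl(A) = {0, 2}.
∂A = cl(A) ∖ int(A) = {0, 2} ∖ {2} = {0}.


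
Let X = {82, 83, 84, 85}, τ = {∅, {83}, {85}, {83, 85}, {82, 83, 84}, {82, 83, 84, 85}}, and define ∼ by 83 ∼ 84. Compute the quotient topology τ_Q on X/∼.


X/∼ = {[82], [83=84], [85]}; |τ_Q| = 4.

Equivalence classes: [82], [83=84], [85].
Quotient map π: X → X/∼ sends 82 ↦ [82], 83 ↦ [83=84], 84 ↦ [83=84], 85 ↦ [85].
For each subset V ⊆ X/∼, compute π^{-1}(V) ⊆ X and check whether π^{-1}(V) ∈ τ. V is open in τ_Q iff π^{-1}(V) ∈ τ.
  V = {}: π^{-1}(V) = ∅ ∈ τ ✓.
  V = {[82]}: π^{-1}(V) = {82} ∉ τ ✗.
  V = {[83=84]}: π^{-1}(V) = {83, 84} ∉ τ ✗.
  V = {[82], [83=84]}: π^{-1}(V) = {82, 83, 84} ∈ τ ✓.
  V = {[85]}: π^{-1}(V) = {85} ∈ τ ✓.
  V = {[82], [85]}: π^{-1}(V) = {82, 85} ∉ τ ✗.
  V = {[83=84], [85]}: π^{-1}(V) = {83, 84, 85} ∉ τ ✗.
  V = {[82], [83=84], [85]}: π^{-1}(V) = {82, 83, 84, 85} ∈ τ ✓.
Open sets in the quotient: τ_Q = {{}, {[82], [83=84]}, {[85]}, {[82], [83=84], [85]}} (4 elements).


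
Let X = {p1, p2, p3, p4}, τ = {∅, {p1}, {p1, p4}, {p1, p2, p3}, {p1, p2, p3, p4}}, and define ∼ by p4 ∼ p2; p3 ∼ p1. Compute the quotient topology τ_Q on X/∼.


X/∼ = {[p1=p3], [p2=p4]}; |τ_Q| = 2.

Equivalence classes: [p1=p3], [p2=p4].
Quotient map π: X → X/∼ sends p1 ↦ [p1=p3], p2 ↦ [p2=p4], p3 ↦ [p1=p3], p4 ↦ [p2=p4].
For each subset V ⊆ X/∼, compute π^{-1}(V) ⊆ X and check whether π^{-1}(V) ∈ τ. V is open in τ_Q iff π^{-1}(V) ∈ τ.
  V = {}: π^{-1}(V) = ∅ ∈ τ ✓.
  V = {[p1=p3]}: π^{-1}(V) = {p1, p3} ∉ τ ✗.
  V = {[p2=p4]}: π^{-1}(V) = {p2, p4} ∉ τ ✗.
  V = {[p1=p3], [p2=p4]}: π^{-1}(V) = {p1, p2, p3, p4} ∈ τ ✓.
Open sets in the quotient: τ_Q = {{}, {[p1=p3], [p2=p4]}} (2 elements).


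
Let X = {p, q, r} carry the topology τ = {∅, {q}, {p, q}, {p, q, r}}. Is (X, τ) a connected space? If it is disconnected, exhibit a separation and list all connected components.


(X, τ) is connected.

Find clopen sets (U ∈ τ with X ∖ U ∈ τ):
  U = ∅, X ∖ U = {p, q, r} — both open, so U is clopen.
  U = {p, q, r}, X ∖ U = ∅ — both open, so U is clopen.
Only trivial clopens (∅ and X) exist, so (X, τ) is connected.
Compute connected components by grouping points that agree on all clopens:
  component: {p, q, r}


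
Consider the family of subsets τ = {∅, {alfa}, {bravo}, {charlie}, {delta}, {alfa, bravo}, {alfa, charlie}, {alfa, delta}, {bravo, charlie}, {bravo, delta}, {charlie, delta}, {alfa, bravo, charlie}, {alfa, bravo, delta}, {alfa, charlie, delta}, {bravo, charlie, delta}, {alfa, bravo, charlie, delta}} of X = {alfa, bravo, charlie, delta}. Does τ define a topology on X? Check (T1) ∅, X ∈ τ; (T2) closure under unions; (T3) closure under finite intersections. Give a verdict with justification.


τ IS a topology on X.

Axiom (T1): ∅ ∈ τ? Yes; X ∈ τ? Yes.
Axiom (T2/T3): check pairwise unions and intersections of members of τ.
All pairwise intersections and unions checked — each lies in τ. Therefore τ satisfies (T1), (T2), (T3): it IS a topology on X.


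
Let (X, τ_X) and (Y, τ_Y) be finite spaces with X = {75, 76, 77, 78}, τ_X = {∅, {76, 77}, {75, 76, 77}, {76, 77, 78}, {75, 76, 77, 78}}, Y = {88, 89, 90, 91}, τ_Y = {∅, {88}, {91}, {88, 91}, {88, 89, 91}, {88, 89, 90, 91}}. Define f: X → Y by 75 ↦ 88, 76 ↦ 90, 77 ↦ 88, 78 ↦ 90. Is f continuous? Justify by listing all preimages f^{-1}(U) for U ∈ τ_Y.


f is NOT continuous.

Compute f^{-1}(U) for each U ∈ τ_Y:
  U = ∅: f^{-1}(U) = ∅ ∈ τ_X ✓.
  U = {88}: f^{-1}(U) = {75, 77} ∉ τ_X ✗.
  U = {91}: f^{-1}(U) = ∅ ∈ τ_X ✓.
  U = {88, 91}: f^{-1}(U) = {75, 77} ∉ τ_X ✗.
  U = {88, 89, 91}: f^{-1}(U) = {75, 77} ∉ τ_X ✗.
  U = {88, 89, 90, 91}: f^{-1}(U) = {75, 76, 77, 78} ∈ τ_X ✓.
Found U = {88} with f^{-1}(U) = {75, 77} not in τ_X. Therefore f is NOT continuous.


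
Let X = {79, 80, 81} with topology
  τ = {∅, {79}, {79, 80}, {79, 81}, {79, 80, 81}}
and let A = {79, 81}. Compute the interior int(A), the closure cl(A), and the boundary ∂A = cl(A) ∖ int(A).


int(A) = {79, 81}, cl(A) = {79, 80, 81}, ∂A = {80}.

Closed sets in (X, τ) are complements of opens:
  closed(X, τ) = {∅, {80}, {81}, {80, 81}, {79, 80, 81}}.
int(A) = ⋃ {U ∈ τ : U ⊆ A}. Opens contained in A: ∅, {79}, {79, 81}.
Taking the union of these: int(A) = {79, 81}.
cl(A) = ⋂ {C closed : A ⊆ C}. Closed sets containing A: {79, 80, 81}.
Intersecting these: cl(A) = {79, 80, 81}.
∂A = cl(A) ∖ int(A) = {79, 80, 81} ∖ {79, 81} = {80}.


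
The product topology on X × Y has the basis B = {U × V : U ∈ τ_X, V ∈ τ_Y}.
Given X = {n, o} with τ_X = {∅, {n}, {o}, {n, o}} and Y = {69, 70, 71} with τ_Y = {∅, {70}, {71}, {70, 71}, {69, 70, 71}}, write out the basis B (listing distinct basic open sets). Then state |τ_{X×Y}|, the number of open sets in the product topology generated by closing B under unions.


Basis B = {∅ × ∅, {n} × {70}, {n} × {71}, {o} × {70}, {o} × {71}, {n} × {70, 71}, {n, o} × {70}, {n, o} × {71}, {o} × {70, 71}, {n} × {69, 70, 71}, {o} × {69, 70, 71}, {n, o} × {70, 71}, {n, o} × {69, 70, 71}}; |τ_{X×Y}| = 25.

Enumerate products U × V with U ∈ τ_X, V ∈ τ_Y (deduplicated):
  ∅ × ∅ = {} (∅)
  {n} × {70} = {(n,70)}
  {n} × {71} = {(n,71)}
  {o} × {70} = {(o,70)}
  {o} × {71} = {(o,71)}
  {n} × {70, 71} = {(n,70), (n,71)}
  {n, o} × {70} = {(n,70), (o,70)}
  {n, o} × {71} = {(n,71), (o,71)}
  {o} × {70, 71} = {(o,70), (o,71)}
  {n} × {69, 70, 71} = {(n,69), (n,70), (n,71)}
  {o} × {69, 70, 71} = {(o,69), (o,70), (o,71)}
  {n, o} × {70, 71} = {(n,70), (n,71), (o,70), (o,71)}
  {n, o} × {69, 70, 71} = {(n,69), (n,70), (n,71), (o,69), (o,70), (o,71)}
These 13 distinct sets form the basis B.
Close under arbitrary unions to get τ_{X×Y}; counting gives |τ_{X×Y}| = 25.


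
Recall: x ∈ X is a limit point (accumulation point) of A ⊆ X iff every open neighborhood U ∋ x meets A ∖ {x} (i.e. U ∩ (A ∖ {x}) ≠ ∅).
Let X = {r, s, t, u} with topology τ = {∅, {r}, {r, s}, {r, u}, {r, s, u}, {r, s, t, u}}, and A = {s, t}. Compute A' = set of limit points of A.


A' = {t}

For each x ∈ X, list the open sets U ∈ τ with x ∈ U, then check whether U ∩ (A ∖ {x}) ≠ ∅ for every such U.
  x = r: open {r} ∋ x has {r} ∩ (A ∖ {r}) = ∅, so x is NOT a limit point.
  x = s: open {r, s} ∋ x has {r, s} ∩ (A ∖ {s}) = ∅, so x is NOT a limit point.
  x = t: opens ∋ x are {r, s, t, u}; each meets A ∖ {t}, so x IS a limit point.
  x = u: open {r, u} ∋ x has {r, u} ∩ (A ∖ {u}) = ∅, so x is NOT a limit point.
Collecting: A' = {t}.


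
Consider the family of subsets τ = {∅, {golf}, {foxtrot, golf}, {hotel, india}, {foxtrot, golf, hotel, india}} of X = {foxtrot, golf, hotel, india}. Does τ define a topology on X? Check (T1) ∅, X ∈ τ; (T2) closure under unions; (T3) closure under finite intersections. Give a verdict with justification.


τ is NOT a topology on X.

Axiom (T1): ∅ ∈ τ? Yes; X ∈ τ? Yes.
Axiom (T2/T3): check pairwise unions and intersections of members of τ.
Counterexample for (T2): {golf} ∪ {hotel, india} = {golf, hotel, india} ∉ τ. Therefore τ is NOT a topology.


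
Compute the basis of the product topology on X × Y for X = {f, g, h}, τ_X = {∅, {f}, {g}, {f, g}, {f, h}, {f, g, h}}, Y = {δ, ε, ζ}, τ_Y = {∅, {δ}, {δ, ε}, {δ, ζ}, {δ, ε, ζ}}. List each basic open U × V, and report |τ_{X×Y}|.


Basis B = {∅ × ∅, {f} × {δ}, {g} × {δ}, {f} × {δ, ε}, {f} × {δ, ζ}, {f, g} × {δ}, {f, h} × {δ}, {g} × {δ, ε}, {g} × {δ, ζ}, {f} × {δ, ε, ζ}, {f, g, h} × {δ}, {g} × {δ, ε, ζ}, {f, g} × {δ, ε}, {f, h} × {δ, ε}, {f, g} × {δ, ζ}, {f, h} × {δ, ζ}, {f, g} × {δ, ε, ζ}, {f, h} × {δ, ε, ζ}, {f, g, h} × {δ, ε}, {f, g, h} × {δ, ζ}, {f, g, h} × {δ, ε, ζ}}; |τ_{X×Y}| = 70.

Enumerate products U × V with U ∈ τ_X, V ∈ τ_Y (deduplicated):
  ∅ × ∅ = {} (∅)
  {f} × {δ} = {(f,δ)}
  {g} × {δ} = {(g,δ)}
  {f} × {δ, ε} = {(f,δ), (f,ε)}
  {f} × {δ, ζ} = {(f,δ), (f,ζ)}
  {f, g} × {δ} = {(f,δ), (g,δ)}
  {f, h} × {δ} = {(f,δ), (h,δ)}
  {g} × {δ, ε} = {(g,δ), (g,ε)}
  {g} × {δ, ζ} = {(g,δ), (g,ζ)}
  {f} × {δ, ε, ζ} = {(f,δ), (f,ε), (f,ζ)}
  {f, g, h} × {δ} = {(f,δ), (g,δ), (h,δ)}
  {g} × {δ, ε, ζ} = {(g,δ), (g,ε), (g,ζ)}
  {f, g} × {δ, ε} = {(f,δ), (f,ε), (g,δ), (g,ε)}
  {f, h} × {δ, ε} = {(f,δ), (f,ε), (h,δ), (h,ε)}
  {f, g} × {δ, ζ} = {(f,δ), (f,ζ), (g,δ), (g,ζ)}
  {f, h} × {δ, ζ} = {(f,δ), (f,ζ), (h,δ), (h,ζ)}
  {f, g} × {δ, ε, ζ} = {(f,δ), (f,ε), (f,ζ), (g,δ), (g,ε), (g,ζ)}
  {f, h} × {δ, ε, ζ} = {(f,δ), (f,ε), (f,ζ), (h,δ), (h,ε), (h,ζ)}
  {f, g, h} × {δ, ε} = {(f,δ), (f,ε), (g,δ), (g,ε), (h,δ), (h,ε)}
  {f, g, h} × {δ, ζ} = {(f,δ), (f,ζ), (g,δ), (g,ζ), (h,δ), (h,ζ)}
  {f, g, h} × {δ, ε, ζ} = {(f,δ), (f,ε), (f,ζ), (g,δ), (g,ε), (g,ζ), (h,δ), (h,ε), (h,ζ)}
These 21 distinct sets form the basis B.
Close under arbitrary unions to get τ_{X×Y}; counting gives |τ_{X×Y}| = 70.


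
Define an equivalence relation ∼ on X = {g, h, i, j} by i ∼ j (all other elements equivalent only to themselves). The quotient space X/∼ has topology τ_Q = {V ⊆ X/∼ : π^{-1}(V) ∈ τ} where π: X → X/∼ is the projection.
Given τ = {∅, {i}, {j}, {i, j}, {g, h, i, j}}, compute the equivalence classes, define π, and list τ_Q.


X/∼ = {[g], [h], [i=j]}; |τ_Q| = 3.

Equivalence classes: [g], [h], [i=j].
Quotient map π: X → X/∼ sends g ↦ [g], h ↦ [h], i ↦ [i=j], j ↦ [i=j].
For each subset V ⊆ X/∼, compute π^{-1}(V) ⊆ X and check whether π^{-1}(V) ∈ τ. V is open in τ_Q iff π^{-1}(V) ∈ τ.
  V = {}: π^{-1}(V) = ∅ ∈ τ ✓.
  V = {[g]}: π^{-1}(V) = {g} ∉ τ ✗.
  V = {[h]}: π^{-1}(V) = {h} ∉ τ ✗.
  V = {[g], [h]}: π^{-1}(V) = {g, h} ∉ τ ✗.
  V = {[i=j]}: π^{-1}(V) = {i, j} ∈ τ ✓.
  V = {[g], [i=j]}: π^{-1}(V) = {g, i, j} ∉ τ ✗.
  V = {[h], [i=j]}: π^{-1}(V) = {h, i, j} ∉ τ ✗.
  V = {[g], [h], [i=j]}: π^{-1}(V) = {g, h, i, j} ∈ τ ✓.
Open sets in the quotient: τ_Q = {{}, {[i=j]}, {[g], [h], [i=j]}} (3 elements).


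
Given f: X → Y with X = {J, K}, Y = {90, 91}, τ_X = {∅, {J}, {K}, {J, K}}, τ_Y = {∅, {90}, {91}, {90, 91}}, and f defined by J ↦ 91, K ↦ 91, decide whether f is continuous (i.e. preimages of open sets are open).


f IS continuous.

Compute f^{-1}(U) for each U ∈ τ_Y:
  U = ∅: f^{-1}(U) = ∅ ∈ τ_X ✓.
  U = {90}: f^{-1}(U) = ∅ ∈ τ_X ✓.
  U = {91}: f^{-1}(U) = {J, K} ∈ τ_X ✓.
  U = {90, 91}: f^{-1}(U) = {J, K} ∈ τ_X ✓.
Every preimage lies in τ_X, so f IS continuous.


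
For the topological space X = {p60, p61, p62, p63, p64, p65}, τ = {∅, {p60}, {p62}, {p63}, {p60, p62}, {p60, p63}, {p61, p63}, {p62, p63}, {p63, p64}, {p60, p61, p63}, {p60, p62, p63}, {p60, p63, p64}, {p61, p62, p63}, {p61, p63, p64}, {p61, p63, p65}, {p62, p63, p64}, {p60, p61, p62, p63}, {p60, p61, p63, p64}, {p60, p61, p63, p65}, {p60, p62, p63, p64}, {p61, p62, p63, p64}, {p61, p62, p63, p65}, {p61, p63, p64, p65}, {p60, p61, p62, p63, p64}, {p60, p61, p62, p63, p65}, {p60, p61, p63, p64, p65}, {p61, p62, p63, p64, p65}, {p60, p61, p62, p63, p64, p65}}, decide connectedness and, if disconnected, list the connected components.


(X, τ) is disconnected; components = [{p60}, {p62}, {p61, p63, p64, p65}].

Find clopen sets (U ∈ τ with X ∖ U ∈ τ):
  U = ∅, X ∖ U = {p60, p61, p62, p63, p64, p65} — both open, so U is clopen.
  U = {p60}, X ∖ U = {p61, p62, p63, p64, p65} — both open, so U is clopen.
  U = {p62}, X ∖ U = {p60, p61, p63, p64, p65} — both open, so U is clopen.
  U = {p60, p62}, X ∖ U = {p61, p63, p64, p65} — both open, so U is clopen.
  U = {p61, p63, p64, p65}, X ∖ U = {p60, p62} — both open, so U is clopen.
  U = {p60, p61, p63, p64, p65}, X ∖ U = {p62} — both open, so U is clopen.
  U = {p61, p62, p63, p64, p65}, X ∖ U = {p60} — both open, so U is clopen.
  U = {p60, p61, p62, p63, p64, p65}, X ∖ U = ∅ — both open, so U is clopen.
Nontrivial clopen(s) exist: e.g. {p60, p61, p63, p64, p65}. So (X, τ) is disconnected.
Compute connected components by grouping points that agree on all clopens:
  component: {p60}
  component: {p62}
  component: {p61, p63, p64, p65}


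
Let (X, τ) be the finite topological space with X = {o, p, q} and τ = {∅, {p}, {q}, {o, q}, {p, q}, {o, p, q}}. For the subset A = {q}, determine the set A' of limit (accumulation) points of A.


A' = {o}

For each x ∈ X, list the open sets U ∈ τ with x ∈ U, then check whether U ∩ (A ∖ {x}) ≠ ∅ for every such U.
  x = o: opens ∋ x are {o, q}, {o, p, q}; each meets A ∖ {o}, so x IS a limit point.
  x = p: open {p} ∋ x has {p} ∩ (A ∖ {p}) = ∅, so x is NOT a limit point.
  x = q: open {q} ∋ x has {q} ∩ (A ∖ {q}) = ∅, so x is NOT a limit point.
Collecting: A' = {o}.


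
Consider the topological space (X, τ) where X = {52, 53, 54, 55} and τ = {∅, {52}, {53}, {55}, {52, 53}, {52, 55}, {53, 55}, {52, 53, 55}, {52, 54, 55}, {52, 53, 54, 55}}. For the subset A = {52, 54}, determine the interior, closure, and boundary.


int(A) = {52}, cl(A) = {52, 54}, ∂A = {54}.

Closed sets in (X, τ) are complements of opens:
  closed(X, τ) = {∅, {53}, {54}, {52, 54}, {53, 54}, {54, 55}, {52, 53, 54}, {52, 54, 55}, {53, 54, 55}, {52, 53, 54, 55}}.
int(A) = ⋃ {U ∈ τ : U ⊆ A}. Opens contained in A: ∅, {52}.
Taking the union of these: int(A) = {52}.
cl(A) = ⋂ {C closed : A ⊆ C}. Closed sets containing A: {52, 54}, {52, 53, 54}, {52, 54, 55}, {52, 53, 54, 55}.
Intersecting these: cl(A) = {52, 54}.
∂A = cl(A) ∖ int(A) = {52, 54} ∖ {52} = {54}.


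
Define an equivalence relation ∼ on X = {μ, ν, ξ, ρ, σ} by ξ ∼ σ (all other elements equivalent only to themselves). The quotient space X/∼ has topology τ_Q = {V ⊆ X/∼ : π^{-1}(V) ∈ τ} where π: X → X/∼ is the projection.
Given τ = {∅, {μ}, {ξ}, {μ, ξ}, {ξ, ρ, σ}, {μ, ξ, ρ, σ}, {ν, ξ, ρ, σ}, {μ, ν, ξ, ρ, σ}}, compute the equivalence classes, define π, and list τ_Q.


X/∼ = {[μ], [ν], [ξ=σ], [ρ]}; |τ_Q| = 6.

Equivalence classes: [μ], [ν], [ξ=σ], [ρ].
Quotient map π: X → X/∼ sends μ ↦ [μ], ν ↦ [ν], ξ ↦ [ξ=σ], ρ ↦ [ρ], σ ↦ [ξ=σ].
For each subset V ⊆ X/∼, compute π^{-1}(V) ⊆ X and check whether π^{-1}(V) ∈ τ. V is open in τ_Q iff π^{-1}(V) ∈ τ.
  V = {}: π^{-1}(V) = ∅ ∈ τ ✓.
  V = {[μ]}: π^{-1}(V) = {μ} ∈ τ ✓.
  V = {[ν]}: π^{-1}(V) = {ν} ∉ τ ✗.
  V = {[μ], [ν]}: π^{-1}(V) = {μ, ν} ∉ τ ✗.
  V = {[ξ=σ]}: π^{-1}(V) = {ξ, σ} ∉ τ ✗.
  V = {[μ], [ξ=σ]}: π^{-1}(V) = {μ, ξ, σ} ∉ τ ✗.
  V = {[ν], [ξ=σ]}: π^{-1}(V) = {ν, ξ, σ} ∉ τ ✗.
  V = {[μ], [ν], [ξ=σ]}: π^{-1}(V) = {μ, ν, ξ, σ} ∉ τ ✗.
  V = {[ρ]}: π^{-1}(V) = {ρ} ∉ τ ✗.
  V = {[μ], [ρ]}: π^{-1}(V) = {μ, ρ} ∉ τ ✗.
  V = {[ν], [ρ]}: π^{-1}(V) = {ν, ρ} ∉ τ ✗.
  V = {[μ], [ν], [ρ]}: π^{-1}(V) = {μ, ν, ρ} ∉ τ ✗.
  V = {[ξ=σ], [ρ]}: π^{-1}(V) = {ξ, ρ, σ} ∈ τ ✓.
  V = {[μ], [ξ=σ], [ρ]}: π^{-1}(V) = {μ, ξ, ρ, σ} ∈ τ ✓.
  V = {[ν], [ξ=σ], [ρ]}: π^{-1}(V) = {ν, ξ, ρ, σ} ∈ τ ✓.
  V = {[μ], [ν], [ξ=σ], [ρ]}: π^{-1}(V) = {μ, ν, ξ, ρ, σ} ∈ τ ✓.
Open sets in the quotient: τ_Q = {{}, {[μ]}, {[ξ=σ], [ρ]}, {[μ], [ξ=σ], [ρ]}, {[ν], [ξ=σ], [ρ]}, {[μ], [ν], [ξ=σ], [ρ]}} (6 elements).


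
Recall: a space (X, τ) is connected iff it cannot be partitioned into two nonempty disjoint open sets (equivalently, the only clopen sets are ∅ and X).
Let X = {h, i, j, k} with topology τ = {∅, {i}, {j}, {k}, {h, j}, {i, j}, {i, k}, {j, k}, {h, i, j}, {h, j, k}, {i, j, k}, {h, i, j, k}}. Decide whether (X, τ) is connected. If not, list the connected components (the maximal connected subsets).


(X, τ) is disconnected; components = [{i}, {k}, {h, j}].

Find clopen sets (U ∈ τ with X ∖ U ∈ τ):
  U = ∅, X ∖ U = {h, i, j, k} — both open, so U is clopen.
  U = {i}, X ∖ U = {h, j, k} — both open, so U is clopen.
  U = {k}, X ∖ U = {h, i, j} — both open, so U is clopen.
  U = {h, j}, X ∖ U = {i, k} — both open, so U is clopen.
  U = {i, k}, X ∖ U = {h, j} — both open, so U is clopen.
  U = {h, i, j}, X ∖ U = {k} — both open, so U is clopen.
  U = {h, j, k}, X ∖ U = {i} — both open, so U is clopen.
  U = {h, i, j, k}, X ∖ U = ∅ — both open, so U is clopen.
Nontrivial clopen(s) exist: e.g. {h, i, j}. So (X, τ) is disconnected.
Compute connected components by grouping points that agree on all clopens:
  component: {i}
  component: {k}
  component: {h, j}


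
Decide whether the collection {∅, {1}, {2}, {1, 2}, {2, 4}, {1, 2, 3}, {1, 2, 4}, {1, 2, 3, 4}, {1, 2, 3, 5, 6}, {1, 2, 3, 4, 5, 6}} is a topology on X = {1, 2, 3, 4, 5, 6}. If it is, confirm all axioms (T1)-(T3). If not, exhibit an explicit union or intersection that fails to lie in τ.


τ IS a topology on X.

Axiom (T1): ∅ ∈ τ? Yes; X ∈ τ? Yes.
Axiom (T2/T3): check pairwise unions and intersections of members of τ.
All pairwise intersections and unions checked — each lies in τ. Therefore τ satisfies (T1), (T2), (T3): it IS a topology on X.


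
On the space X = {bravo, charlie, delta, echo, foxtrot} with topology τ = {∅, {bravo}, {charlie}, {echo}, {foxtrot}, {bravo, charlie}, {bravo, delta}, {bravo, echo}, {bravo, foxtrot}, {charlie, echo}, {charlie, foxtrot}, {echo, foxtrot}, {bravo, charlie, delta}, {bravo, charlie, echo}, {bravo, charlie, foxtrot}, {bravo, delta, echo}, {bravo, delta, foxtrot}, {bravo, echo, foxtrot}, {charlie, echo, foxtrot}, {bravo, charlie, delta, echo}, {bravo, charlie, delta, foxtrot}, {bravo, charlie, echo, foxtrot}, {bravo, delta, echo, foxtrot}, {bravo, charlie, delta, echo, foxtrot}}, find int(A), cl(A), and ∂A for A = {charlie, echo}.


int(A) = {charlie, echo}, cl(A) = {charlie, echo}, ∂A = ∅.

Closed sets in (X, τ) are complements of opens:
  closed(X, τ) = {∅, {charlie}, {delta}, {echo}, {foxtrot}, {bravo, delta}, {charlie, delta}, {charlie, echo}, {charlie, foxtrot}, {delta, echo}, {delta, foxtrot}, {echo, foxtrot}, {bravo, charlie, delta}, {bravo, delta, echo}, {bravo, delta, foxtrot}, {charlie, delta, echo}, {charlie, delta, foxtrot}, {charlie, echo, foxtrot}, {delta, echo, foxtrot}, {bravo, charlie, delta, echo}, {bravo, charlie, delta, foxtrot}, {bravo, delta, echo, foxtrot}, {charlie, delta, echo, foxtrot}, {bravo, charlie, delta, echo, foxtrot}}.
int(A) = ⋃ {U ∈ τ : U ⊆ A}. Opens contained in A: ∅, {charlie}, {echo}, {charlie, echo}.
Taking the union of these: int(A) = {charlie, echo}.
cl(A) = ⋂ {C closed : A ⊆ C}. Closed sets containing A: {charlie, echo}, {charlie, delta, echo}, {charlie, echo, foxtrot}, {bravo, charlie, delta, echo}, {charlie, delta, echo, foxtrot}, {bravo, charlie, delta, echo, foxtrot}.
Intersecting these: cl(A) = {charlie, echo}.
∂A = cl(A) ∖ int(A) = {charlie, echo} ∖ {charlie, echo} = ∅.


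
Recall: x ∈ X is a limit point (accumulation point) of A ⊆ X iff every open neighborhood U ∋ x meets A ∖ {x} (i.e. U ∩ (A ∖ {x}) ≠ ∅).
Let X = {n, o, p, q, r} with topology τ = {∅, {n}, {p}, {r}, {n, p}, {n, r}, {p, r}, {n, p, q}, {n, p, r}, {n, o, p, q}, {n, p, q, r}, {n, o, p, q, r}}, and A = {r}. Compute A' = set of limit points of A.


A' = ∅

For each x ∈ X, list the open sets U ∈ τ with x ∈ U, then check whether U ∩ (A ∖ {x}) ≠ ∅ for every such U.
  x = n: open {n} ∋ x has {n} ∩ (A ∖ {n}) = ∅, so x is NOT a limit point.
  x = o: open {n, o, p, q} ∋ x has {n, o, p, q} ∩ (A ∖ {o}) = ∅, so x is NOT a limit point.
  x = p: open {p} ∋ x has {p} ∩ (A ∖ {p}) = ∅, so x is NOT a limit point.
  x = q: open {n, p, q} ∋ x has {n, p, q} ∩ (A ∖ {q}) = ∅, so x is NOT a limit point.
  x = r: open {r} ∋ x has {r} ∩ (A ∖ {r}) = ∅, so x is NOT a limit point.
Collecting: A' = ∅.


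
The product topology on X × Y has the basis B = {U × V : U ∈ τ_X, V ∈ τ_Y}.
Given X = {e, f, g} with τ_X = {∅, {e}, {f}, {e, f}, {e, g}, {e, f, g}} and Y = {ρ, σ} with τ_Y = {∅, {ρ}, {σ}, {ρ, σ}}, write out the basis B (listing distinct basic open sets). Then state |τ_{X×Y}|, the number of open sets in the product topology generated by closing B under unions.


Basis B = {∅ × ∅, {e} × {ρ}, {e} × {σ}, {f} × {ρ}, {f} × {σ}, {e} × {ρ, σ}, {e, f} × {ρ}, {e, g} × {ρ}, {e, f} × {σ}, {e, g} × {σ}, {f} × {ρ, σ}, {e, f, g} × {ρ}, {e, f, g} × {σ}, {e, f} × {ρ, σ}, {e, g} × {ρ, σ}, {e, f, g} × {ρ, σ}}; |τ_{X×Y}| = 36.

Enumerate products U × V with U ∈ τ_X, V ∈ τ_Y (deduplicated):
  ∅ × ∅ = {} (∅)
  {e} × {ρ} = {(e,ρ)}
  {e} × {σ} = {(e,σ)}
  {f} × {ρ} = {(f,ρ)}
  {f} × {σ} = {(f,σ)}
  {e} × {ρ, σ} = {(e,ρ), (e,σ)}
  {e, f} × {ρ} = {(e,ρ), (f,ρ)}
  {e, g} × {ρ} = {(e,ρ), (g,ρ)}
  {e, f} × {σ} = {(e,σ), (f,σ)}
  {e, g} × {σ} = {(e,σ), (g,σ)}
  {f} × {ρ, σ} = {(f,ρ), (f,σ)}
  {e, f, g} × {ρ} = {(e,ρ), (f,ρ), (g,ρ)}
  {e, f, g} × {σ} = {(e,σ), (f,σ), (g,σ)}
  {e, f} × {ρ, σ} = {(e,ρ), (e,σ), (f,ρ), (f,σ)}
  {e, g} × {ρ, σ} = {(e,ρ), (e,σ), (g,ρ), (g,σ)}
  {e, f, g} × {ρ, σ} = {(e,ρ), (e,σ), (f,ρ), (f,σ), (g,ρ), (g,σ)}
These 16 distinct sets form the basis B.
Close under arbitrary unions to get τ_{X×Y}; counting gives |τ_{X×Y}| = 36.


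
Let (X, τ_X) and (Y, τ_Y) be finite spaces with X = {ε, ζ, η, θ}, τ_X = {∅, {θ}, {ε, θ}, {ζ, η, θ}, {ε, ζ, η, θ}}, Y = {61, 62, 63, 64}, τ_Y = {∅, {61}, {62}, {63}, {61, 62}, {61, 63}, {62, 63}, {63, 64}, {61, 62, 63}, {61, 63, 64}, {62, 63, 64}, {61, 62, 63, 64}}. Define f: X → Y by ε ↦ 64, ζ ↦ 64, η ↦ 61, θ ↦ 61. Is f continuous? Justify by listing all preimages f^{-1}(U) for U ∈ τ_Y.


f is NOT continuous.

Compute f^{-1}(U) for each U ∈ τ_Y:
  U = ∅: f^{-1}(U) = ∅ ∈ τ_X ✓.
  U = {61}: f^{-1}(U) = {η, θ} ∉ τ_X ✗.
  U = {62}: f^{-1}(U) = ∅ ∈ τ_X ✓.
  U = {63}: f^{-1}(U) = ∅ ∈ τ_X ✓.
  U = {61, 62}: f^{-1}(U) = {η, θ} ∉ τ_X ✗.
  U = {61, 63}: f^{-1}(U) = {η, θ} ∉ τ_X ✗.
  U = {62, 63}: f^{-1}(U) = ∅ ∈ τ_X ✓.
  U = {63, 64}: f^{-1}(U) = {ε, ζ} ∉ τ_X ✗.
  U = {61, 62, 63}: f^{-1}(U) = {η, θ} ∉ τ_X ✗.
  U = {61, 63, 64}: f^{-1}(U) = {ε, ζ, η, θ} ∈ τ_X ✓.
  U = {62, 63, 64}: f^{-1}(U) = {ε, ζ} ∉ τ_X ✗.
  U = {61, 62, 63, 64}: f^{-1}(U) = {ε, ζ, η, θ} ∈ τ_X ✓.
Found U = {61} with f^{-1}(U) = {η, θ} not in τ_X. Therefore f is NOT continuous.


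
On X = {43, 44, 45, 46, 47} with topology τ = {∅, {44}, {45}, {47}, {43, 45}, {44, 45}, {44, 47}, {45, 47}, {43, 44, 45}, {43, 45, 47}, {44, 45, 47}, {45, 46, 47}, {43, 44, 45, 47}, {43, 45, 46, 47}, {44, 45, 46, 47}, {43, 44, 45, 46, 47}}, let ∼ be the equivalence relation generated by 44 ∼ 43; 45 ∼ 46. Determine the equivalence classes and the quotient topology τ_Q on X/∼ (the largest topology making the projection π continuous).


X/∼ = {[43=44], [45=46], [47]}; |τ_Q| = 4.

Equivalence classes: [43=44], [45=46], [47].
Quotient map π: X → X/∼ sends 43 ↦ [43=44], 44 ↦ [43=44], 45 ↦ [45=46], 46 ↦ [45=46], 47 ↦ [47].
For each subset V ⊆ X/∼, compute π^{-1}(V) ⊆ X and check whether π^{-1}(V) ∈ τ. V is open in τ_Q iff π^{-1}(V) ∈ τ.
  V = {}: π^{-1}(V) = ∅ ∈ τ ✓.
  V = {[43=44]}: π^{-1}(V) = {43, 44} ∉ τ ✗.
  V = {[45=46]}: π^{-1}(V) = {45, 46} ∉ τ ✗.
  V = {[43=44], [45=46]}: π^{-1}(V) = {43, 44, 45, 46} ∉ τ ✗.
  V = {[47]}: π^{-1}(V) = {47} ∈ τ ✓.
  V = {[43=44], [47]}: π^{-1}(V) = {43, 44, 47} ∉ τ ✗.
  V = {[45=46], [47]}: π^{-1}(V) = {45, 46, 47} ∈ τ ✓.
  V = {[43=44], [45=46], [47]}: π^{-1}(V) = {43, 44, 45, 46, 47} ∈ τ ✓.
Open sets in the quotient: τ_Q = {{}, {[47]}, {[45=46], [47]}, {[43=44], [45=46], [47]}} (4 elements).


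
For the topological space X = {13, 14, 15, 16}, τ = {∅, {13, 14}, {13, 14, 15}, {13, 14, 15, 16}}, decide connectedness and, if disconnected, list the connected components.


(X, τ) is connected.

Find clopen sets (U ∈ τ with X ∖ U ∈ τ):
  U = ∅, X ∖ U = {13, 14, 15, 16} — both open, so U is clopen.
  U = {13, 14, 15, 16}, X ∖ U = ∅ — both open, so U is clopen.
Only trivial clopens (∅ and X) exist, so (X, τ) is connected.
Compute connected components by grouping points that agree on all clopens:
  component: {13, 14, 15, 16}


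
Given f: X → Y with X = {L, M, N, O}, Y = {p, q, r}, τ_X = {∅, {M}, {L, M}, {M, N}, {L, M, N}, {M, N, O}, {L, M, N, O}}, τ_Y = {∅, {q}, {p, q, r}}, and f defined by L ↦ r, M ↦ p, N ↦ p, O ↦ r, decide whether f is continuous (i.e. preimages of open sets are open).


f IS continuous.

Compute f^{-1}(U) for each U ∈ τ_Y:
  U = ∅: f^{-1}(U) = ∅ ∈ τ_X ✓.
  U = {q}: f^{-1}(U) = ∅ ∈ τ_X ✓.
  U = {p, q, r}: f^{-1}(U) = {L, M, N, O} ∈ τ_X ✓.
Every preimage lies in τ_X, so f IS continuous.


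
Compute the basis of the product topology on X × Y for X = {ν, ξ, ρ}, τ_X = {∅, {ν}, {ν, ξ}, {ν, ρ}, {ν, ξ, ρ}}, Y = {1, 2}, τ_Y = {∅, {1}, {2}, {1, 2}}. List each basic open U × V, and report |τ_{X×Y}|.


Basis B = {∅ × ∅, {ν} × {1}, {ν} × {2}, {ν} × {1, 2}, {ν, ξ} × {1}, {ν, ρ} × {1}, {ν, ξ} × {2}, {ν, ρ} × {2}, {ν, ξ, ρ} × {1}, {ν, ξ, ρ} × {2}, {ν, ξ} × {1, 2}, {ν, ρ} × {1, 2}, {ν, ξ, ρ} × {1, 2}}; |τ_{X×Y}| = 25.

Enumerate products U × V with U ∈ τ_X, V ∈ τ_Y (deduplicated):
  ∅ × ∅ = {} (∅)
  {ν} × {1} = {(ν,1)}
  {ν} × {2} = {(ν,2)}
  {ν} × {1, 2} = {(ν,1), (ν,2)}
  {ν, ξ} × {1} = {(ν,1), (ξ,1)}
  {ν, ρ} × {1} = {(ν,1), (ρ,1)}
  {ν, ξ} × {2} = {(ν,2), (ξ,2)}
  {ν, ρ} × {2} = {(ν,2), (ρ,2)}
  {ν, ξ, ρ} × {1} = {(ν,1), (ξ,1), (ρ,1)}
  {ν, ξ, ρ} × {2} = {(ν,2), (ξ,2), (ρ,2)}
  {ν, ξ} × {1, 2} = {(ν,1), (ν,2), (ξ,1), (ξ,2)}
  {ν, ρ} × {1, 2} = {(ν,1), (ν,2), (ρ,1), (ρ,2)}
  {ν, ξ, ρ} × {1, 2} = {(ν,1), (ν,2), (ξ,1), (ξ,2), (ρ,1), (ρ,2)}
These 13 distinct sets form the basis B.
Close under arbitrary unions to get τ_{X×Y}; counting gives |τ_{X×Y}| = 25.


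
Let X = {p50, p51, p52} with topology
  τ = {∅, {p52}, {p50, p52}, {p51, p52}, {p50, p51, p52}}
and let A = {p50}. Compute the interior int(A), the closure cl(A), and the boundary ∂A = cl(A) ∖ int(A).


int(A) = ∅, cl(A) = {p50}, ∂A = {p50}.

Closed sets in (X, τ) are complements of opens:
  closed(X, τ) = {∅, {p50}, {p51}, {p50, p51}, {p50, p51, p52}}.
int(A) = ⋃ {U ∈ τ : U ⊆ A}. Opens contained in A: ∅.
Taking the union of these: int(A) = ∅.
cl(A) = ⋂ {C closed : A ⊆ C}. Closed sets containing A: {p50}, {p50, p51}, {p50, p51, p52}.
Intersecting these: cl(A) = {p50}.
∂A = cl(A) ∖ int(A) = {p50} ∖ ∅ = {p50}.


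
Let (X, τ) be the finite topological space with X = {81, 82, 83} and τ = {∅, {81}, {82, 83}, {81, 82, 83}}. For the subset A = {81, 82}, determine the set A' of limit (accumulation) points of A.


A' = {83}

For each x ∈ X, list the open sets U ∈ τ with x ∈ U, then check whether U ∩ (A ∖ {x}) ≠ ∅ for every such U.
  x = 81: open {81} ∋ x has {81} ∩ (A ∖ {81}) = ∅, so x is NOT a limit point.
  x = 82: open {82, 83} ∋ x has {82, 83} ∩ (A ∖ {82}) = ∅, so x is NOT a limit point.
  x = 83: opens ∋ x are {82, 83}, {81, 82, 83}; each meets A ∖ {83}, so x IS a limit point.
Collecting: A' = {83}.


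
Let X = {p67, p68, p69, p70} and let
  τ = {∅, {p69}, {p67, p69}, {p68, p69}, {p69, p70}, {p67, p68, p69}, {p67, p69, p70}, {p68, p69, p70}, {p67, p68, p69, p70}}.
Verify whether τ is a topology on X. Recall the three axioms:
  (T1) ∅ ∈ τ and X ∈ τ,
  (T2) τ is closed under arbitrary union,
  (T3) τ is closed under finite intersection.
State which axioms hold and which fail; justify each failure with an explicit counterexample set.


τ IS a topology on X.

Axiom (T1): ∅ ∈ τ? Yes; X ∈ τ? Yes.
Axiom (T2/T3): check pairwise unions and intersections of members of τ.
All pairwise intersections and unions checked — each lies in τ. Therefore τ satisfies (T1), (T2), (T3): it IS a topology on X.


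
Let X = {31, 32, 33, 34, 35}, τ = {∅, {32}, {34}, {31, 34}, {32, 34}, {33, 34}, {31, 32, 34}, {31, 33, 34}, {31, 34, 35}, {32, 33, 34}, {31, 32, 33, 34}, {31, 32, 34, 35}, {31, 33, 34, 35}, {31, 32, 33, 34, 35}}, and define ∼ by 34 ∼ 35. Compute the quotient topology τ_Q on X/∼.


X/∼ = {[31], [32], [33], [34=35]}; |τ_Q| = 6.

Equivalence classes: [31], [32], [33], [34=35].
Quotient map π: X → X/∼ sends 31 ↦ [31], 32 ↦ [32], 33 ↦ [33], 34 ↦ [34=35], 35 ↦ [34=35].
For each subset V ⊆ X/∼, compute π^{-1}(V) ⊆ X and check whether π^{-1}(V) ∈ τ. V is open in τ_Q iff π^{-1}(V) ∈ τ.
  V = {}: π^{-1}(V) = ∅ ∈ τ ✓.
  V = {[31]}: π^{-1}(V) = {31} ∉ τ ✗.
  V = {[32]}: π^{-1}(V) = {32} ∈ τ ✓.
  V = {[31], [32]}: π^{-1}(V) = {31, 32} ∉ τ ✗.
  V = {[33]}: π^{-1}(V) = {33} ∉ τ ✗.
  V = {[31], [33]}: π^{-1}(V) = {31, 33} ∉ τ ✗.
  V = {[32], [33]}: π^{-1}(V) = {32, 33} ∉ τ ✗.
  V = {[31], [32], [33]}: π^{-1}(V) = {31, 32, 33} ∉ τ ✗.
  V = {[34=35]}: π^{-1}(V) = {34, 35} ∉ τ ✗.
  V = {[31], [34=35]}: π^{-1}(V) = {31, 34, 35} ∈ τ ✓.
  V = {[32], [34=35]}: π^{-1}(V) = {32, 34, 35} ∉ τ ✗.
  V = {[31], [32], [34=35]}: π^{-1}(V) = {31, 32, 34, 35} ∈ τ ✓.
  V = {[33], [34=35]}: π^{-1}(V) = {33, 34, 35} ∉ τ ✗.
  V = {[31], [33], [34=35]}: π^{-1}(V) = {31, 33, 34, 35} ∈ τ ✓.
  V = {[32], [33], [34=35]}: π^{-1}(V) = {32, 33, 34, 35} ∉ τ ✗.
  V = {[31], [32], [33], [34=35]}: π^{-1}(V) = {31, 32, 33, 34, 35} ∈ τ ✓.
Open sets in the quotient: τ_Q = {{}, {[32]}, {[31], [34=35]}, {[31], [32], [34=35]}, {[31], [33], [34=35]}, {[31], [32], [33], [34=35]}} (6 elements).


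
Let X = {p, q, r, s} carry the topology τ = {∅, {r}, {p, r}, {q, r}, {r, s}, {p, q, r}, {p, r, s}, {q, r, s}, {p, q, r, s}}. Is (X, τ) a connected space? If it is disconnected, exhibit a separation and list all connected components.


(X, τ) is connected.

Find clopen sets (U ∈ τ with X ∖ U ∈ τ):
  U = ∅, X ∖ U = {p, q, r, s} — both open, so U is clopen.
  U = {p, q, r, s}, X ∖ U = ∅ — both open, so U is clopen.
Only trivial clopens (∅ and X) exist, so (X, τ) is connected.
Compute connected components by grouping points that agree on all clopens:
  component: {p, q, r, s}


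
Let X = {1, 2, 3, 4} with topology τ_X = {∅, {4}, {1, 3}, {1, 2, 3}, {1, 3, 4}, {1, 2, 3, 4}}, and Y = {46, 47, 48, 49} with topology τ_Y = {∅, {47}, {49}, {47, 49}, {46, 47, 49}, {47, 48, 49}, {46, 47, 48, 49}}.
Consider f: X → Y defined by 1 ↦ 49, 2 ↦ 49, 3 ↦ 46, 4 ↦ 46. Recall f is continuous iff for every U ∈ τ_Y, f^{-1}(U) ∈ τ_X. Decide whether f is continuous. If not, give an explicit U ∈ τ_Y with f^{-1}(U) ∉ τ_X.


f is NOT continuous.

Compute f^{-1}(U) for each U ∈ τ_Y:
  U = ∅: f^{-1}(U) = ∅ ∈ τ_X ✓.
  U = {47}: f^{-1}(U) = ∅ ∈ τ_X ✓.
  U = {49}: f^{-1}(U) = {1, 2} ∉ τ_X ✗.
  U = {47, 49}: f^{-1}(U) = {1, 2} ∉ τ_X ✗.
  U = {46, 47, 49}: f^{-1}(U) = {1, 2, 3, 4} ∈ τ_X ✓.
  U = {47, 48, 49}: f^{-1}(U) = {1, 2} ∉ τ_X ✗.
  U = {46, 47, 48, 49}: f^{-1}(U) = {1, 2, 3, 4} ∈ τ_X ✓.
Found U = {49} with f^{-1}(U) = {1, 2} not in τ_X. Therefore f is NOT continuous.


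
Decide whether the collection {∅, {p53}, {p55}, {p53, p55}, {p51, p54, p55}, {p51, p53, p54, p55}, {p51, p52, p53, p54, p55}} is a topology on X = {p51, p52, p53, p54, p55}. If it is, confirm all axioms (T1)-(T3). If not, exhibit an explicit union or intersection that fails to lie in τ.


τ IS a topology on X.

Axiom (T1): ∅ ∈ τ? Yes; X ∈ τ? Yes.
Axiom (T2/T3): check pairwise unions and intersections of members of τ.
All pairwise intersections and unions checked — each lies in τ. Therefore τ satisfies (T1), (T2), (T3): it IS a topology on X.


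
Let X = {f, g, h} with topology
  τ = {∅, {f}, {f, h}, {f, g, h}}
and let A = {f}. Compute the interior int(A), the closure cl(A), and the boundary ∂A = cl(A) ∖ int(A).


int(A) = {f}, cl(A) = {f, g, h}, ∂A = {g, h}.

Closed sets in (X, τ) are complements of opens:
  closed(X, τ) = {∅, {g}, {g, h}, {f, g, h}}.
int(A) = ⋃ {U ∈ τ : U ⊆ A}. Opens contained in A: ∅, {f}.
Taking the union of these: int(A) = {f}.
cl(A) = ⋂ {C closed : A ⊆ C}. Closed sets containing A: {f, g, h}.
Intersecting these: cl(A) = {f, g, h}.
∂A = cl(A) ∖ int(A) = {f, g, h} ∖ {f} = {g, h}.


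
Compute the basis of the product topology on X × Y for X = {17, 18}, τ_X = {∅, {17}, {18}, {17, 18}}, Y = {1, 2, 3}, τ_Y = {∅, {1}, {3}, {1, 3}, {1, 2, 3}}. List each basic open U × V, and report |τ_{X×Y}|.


Basis B = {∅ × ∅, {17} × {1}, {17} × {3}, {18} × {1}, {18} × {3}, {17} × {1, 3}, {17, 18} × {1}, {17, 18} × {3}, {18} × {1, 3}, {17} × {1, 2, 3}, {18} × {1, 2, 3}, {17, 18} × {1, 3}, {17, 18} × {1, 2, 3}}; |τ_{X×Y}| = 25.

Enumerate products U × V with U ∈ τ_X, V ∈ τ_Y (deduplicated):
  ∅ × ∅ = {} (∅)
  {17} × {1} = {(17,1)}
  {17} × {3} = {(17,3)}
  {18} × {1} = {(18,1)}
  {18} × {3} = {(18,3)}
  {17} × {1, 3} = {(17,1), (17,3)}
  {17, 18} × {1} = {(17,1), (18,1)}
  {17, 18} × {3} = {(17,3), (18,3)}
  {18} × {1, 3} = {(18,1), (18,3)}
  {17} × {1, 2, 3} = {(17,1), (17,2), (17,3)}
  {18} × {1, 2, 3} = {(18,1), (18,2), (18,3)}
  {17, 18} × {1, 3} = {(17,1), (17,3), (18,1), (18,3)}
  {17, 18} × {1, 2, 3} = {(17,1), (17,2), (17,3), (18,1), (18,2), (18,3)}
These 13 distinct sets form the basis B.
Close under arbitrary unions to get τ_{X×Y}; counting gives |τ_{X×Y}| = 25.


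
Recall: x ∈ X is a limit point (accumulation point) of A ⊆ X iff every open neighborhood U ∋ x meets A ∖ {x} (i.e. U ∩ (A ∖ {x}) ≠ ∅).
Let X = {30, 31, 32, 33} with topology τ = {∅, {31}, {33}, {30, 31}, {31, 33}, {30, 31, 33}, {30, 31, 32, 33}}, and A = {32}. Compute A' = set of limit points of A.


A' = ∅

For each x ∈ X, list the open sets U ∈ τ with x ∈ U, then check whether U ∩ (A ∖ {x}) ≠ ∅ for every such U.
  x = 30: open {30, 31} ∋ x has {30, 31} ∩ (A ∖ {30}) = ∅, so x is NOT a limit point.
  x = 31: open {31} ∋ x has {31} ∩ (A ∖ {31}) = ∅, so x is NOT a limit point.
  x = 32: open {30, 31, 32, 33} ∋ x has {30, 31, 32, 33} ∩ (A ∖ {32}) = ∅, so x is NOT a limit point.
  x = 33: open {33} ∋ x has {33} ∩ (A ∖ {33}) = ∅, so x is NOT a limit point.
Collecting: A' = ∅.


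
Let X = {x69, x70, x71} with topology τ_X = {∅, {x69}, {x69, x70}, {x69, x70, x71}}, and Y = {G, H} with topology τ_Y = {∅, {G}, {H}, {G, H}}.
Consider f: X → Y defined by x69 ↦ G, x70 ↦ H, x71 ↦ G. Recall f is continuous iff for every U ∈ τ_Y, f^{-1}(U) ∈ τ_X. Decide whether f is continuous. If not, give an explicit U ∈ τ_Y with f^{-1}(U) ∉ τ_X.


f is NOT continuous.

Compute f^{-1}(U) for each U ∈ τ_Y:
  U = ∅: f^{-1}(U) = ∅ ∈ τ_X ✓.
  U = {G}: f^{-1}(U) = {x69, x71} ∉ τ_X ✗.
  U = {H}: f^{-1}(U) = {x70} ∉ τ_X ✗.
  U = {G, H}: f^{-1}(U) = {x69, x70, x71} ∈ τ_X ✓.
Found U = {G} with f^{-1}(U) = {x69, x71} not in τ_X. Therefore f is NOT continuous.


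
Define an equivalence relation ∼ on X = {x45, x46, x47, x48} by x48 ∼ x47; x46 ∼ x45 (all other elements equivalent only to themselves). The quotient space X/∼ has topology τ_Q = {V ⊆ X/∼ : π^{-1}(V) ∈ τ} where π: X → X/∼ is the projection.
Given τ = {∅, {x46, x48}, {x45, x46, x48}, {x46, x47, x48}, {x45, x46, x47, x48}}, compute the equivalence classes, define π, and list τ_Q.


X/∼ = {[x45=x46], [x47=x48]}; |τ_Q| = 2.

Equivalence classes: [x45=x46], [x47=x48].
Quotient map π: X → X/∼ sends x45 ↦ [x45=x46], x46 ↦ [x45=x46], x47 ↦ [x47=x48], x48 ↦ [x47=x48].
For each subset V ⊆ X/∼, compute π^{-1}(V) ⊆ X and check whether π^{-1}(V) ∈ τ. V is open in τ_Q iff π^{-1}(V) ∈ τ.
  V = {}: π^{-1}(V) = ∅ ∈ τ ✓.
  V = {[x45=x46]}: π^{-1}(V) = {x45, x46} ∉ τ ✗.
  V = {[x47=x48]}: π^{-1}(V) = {x47, x48} ∉ τ ✗.
  V = {[x45=x46], [x47=x48]}: π^{-1}(V) = {x45, x46, x47, x48} ∈ τ ✓.
Open sets in the quotient: τ_Q = {{}, {[x45=x46], [x47=x48]}} (2 elements).


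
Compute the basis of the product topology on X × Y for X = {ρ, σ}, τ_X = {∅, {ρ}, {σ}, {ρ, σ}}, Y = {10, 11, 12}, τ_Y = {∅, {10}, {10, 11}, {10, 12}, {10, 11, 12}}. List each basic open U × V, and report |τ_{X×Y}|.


Basis B = {∅ × ∅, {ρ} × {10}, {σ} × {10}, {ρ} × {10, 11}, {ρ} × {10, 12}, {ρ, σ} × {10}, {σ} × {10, 11}, {σ} × {10, 12}, {ρ} × {10, 11, 12}, {σ} × {10, 11, 12}, {ρ, σ} × {10, 11}, {ρ, σ} × {10, 12}, {ρ, σ} × {10, 11, 12}}; |τ_{X×Y}| = 25.

Enumerate products U × V with U ∈ τ_X, V ∈ τ_Y (deduplicated):
  ∅ × ∅ = {} (∅)
  {ρ} × {10} = {(ρ,10)}
  {σ} × {10} = {(σ,10)}
  {ρ} × {10, 11} = {(ρ,10), (ρ,11)}
  {ρ} × {10, 12} = {(ρ,10), (ρ,12)}
  {ρ, σ} × {10} = {(ρ,10), (σ,10)}
  {σ} × {10, 11} = {(σ,10), (σ,11)}
  {σ} × {10, 12} = {(σ,10), (σ,12)}
  {ρ} × {10, 11, 12} = {(ρ,10), (ρ,11), (ρ,12)}
  {σ} × {10, 11, 12} = {(σ,10), (σ,11), (σ,12)}
  {ρ, σ} × {10, 11} = {(ρ,10), (ρ,11), (σ,10), (σ,11)}
  {ρ, σ} × {10, 12} = {(ρ,10), (ρ,12), (σ,10), (σ,12)}
  {ρ, σ} × {10, 11, 12} = {(ρ,10), (ρ,11), (ρ,12), (σ,10), (σ,11), (σ,12)}
These 13 distinct sets form the basis B.
Close under arbitrary unions to get τ_{X×Y}; counting gives |τ_{X×Y}| = 25.


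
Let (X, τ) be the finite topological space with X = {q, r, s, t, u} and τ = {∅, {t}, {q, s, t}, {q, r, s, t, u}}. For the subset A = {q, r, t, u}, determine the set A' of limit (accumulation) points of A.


A' = {q, r, s, u}

For each x ∈ X, list the open sets U ∈ τ with x ∈ U, then check whether U ∩ (A ∖ {x}) ≠ ∅ for every such U.
  x = q: opens ∋ x are {q, s, t}, {q, r, s, t, u}; each meets A ∖ {q}, so x IS a limit point.
  x = r: opens ∋ x are {q, r, s, t, u}; each meets A ∖ {r}, so x IS a limit point.
  x = s: opens ∋ x are {q, s, t}, {q, r, s, t, u}; each meets A ∖ {s}, so x IS a limit point.
  x = t: open {t} ∋ x has {t} ∩ (A ∖ {t}) = ∅, so x is NOT a limit point.
  x = u: opens ∋ x are {q, r, s, t, u}; each meets A ∖ {u}, so x IS a limit point.
Collecting: A' = {q, r, s, u}.


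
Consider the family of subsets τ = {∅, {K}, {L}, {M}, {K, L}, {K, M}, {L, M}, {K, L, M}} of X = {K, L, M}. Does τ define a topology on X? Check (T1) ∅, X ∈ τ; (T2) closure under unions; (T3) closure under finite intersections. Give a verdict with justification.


τ IS a topology on X.

Axiom (T1): ∅ ∈ τ? Yes; X ∈ τ? Yes.
Axiom (T2/T3): check pairwise unions and intersections of members of τ.
All pairwise intersections and unions checked — each lies in τ. Therefore τ satisfies (T1), (T2), (T3): it IS a topology on X.
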